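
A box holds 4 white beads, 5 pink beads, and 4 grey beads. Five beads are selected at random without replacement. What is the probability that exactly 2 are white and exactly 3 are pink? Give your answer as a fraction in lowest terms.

20/429

Unordered draws without replacement: count favorable combinations over C(13,5).
Favorable = C(4,2) · C(5,3) · C(4,0) = 60; total = C(13,5) = 1287.
P = 60/1287 = 20/429 ≈ 0.0466.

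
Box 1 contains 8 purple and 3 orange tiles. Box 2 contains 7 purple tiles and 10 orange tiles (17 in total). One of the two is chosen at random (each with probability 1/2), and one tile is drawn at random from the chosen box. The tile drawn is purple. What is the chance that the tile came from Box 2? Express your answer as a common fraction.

77/213

P(purple | Box 1) = 8/11; P(purple | Box 2) = 7/17.
P(purple) = 1/2·8/11 + 1/2·7/17 = 213/374.
By Bayes' rule, P(Box 2 | purple) = 7/34 / 213/374 = 77/213 ≈ 0.3615.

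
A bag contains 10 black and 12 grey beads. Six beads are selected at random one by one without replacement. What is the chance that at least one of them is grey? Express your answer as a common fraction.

Use the complement: P(at least one grey) = 1 − P(no grey).
P(none) = C(10,6)/C(22,6) = 210/74613.
So P = 1 − 210/74613 = 3543/3553 ≈ 0.9972.

3543/3553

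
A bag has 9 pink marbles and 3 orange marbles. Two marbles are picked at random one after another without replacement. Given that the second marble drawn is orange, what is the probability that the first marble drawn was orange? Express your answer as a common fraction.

2/11

P(first=orange and the second marble drawn is orange) = (3/12)·(2/11) = 1/22.
P(the second marble drawn is orange) = Σ over first color = 9/44 + 1/22 = 1/4.
By Bayes, P(first=orange | the second marble drawn is orange) = 1/22 / 1/4 = 2/11 ≈ 0.1818.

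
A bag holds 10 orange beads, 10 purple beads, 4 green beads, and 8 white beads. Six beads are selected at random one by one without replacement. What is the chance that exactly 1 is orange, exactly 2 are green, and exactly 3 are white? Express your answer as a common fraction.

Unordered draws without replacement: count favorable combinations over C(32,6).
Favorable = C(10,1) · C(10,0) · C(4,2) · C(8,3) = 3360; total = C(32,6) = 906192.
P = 3360/906192 = 10/2697 ≈ 0.0037.

10/2697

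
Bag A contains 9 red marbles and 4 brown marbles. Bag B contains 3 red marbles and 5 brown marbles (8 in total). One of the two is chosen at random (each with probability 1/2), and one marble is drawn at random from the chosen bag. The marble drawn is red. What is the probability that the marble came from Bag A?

P(red | Bag A) = 9/13; P(red | Bag B) = 3/8.
P(red) = 1/2·9/13 + 1/2·3/8 = 111/208.
By Bayes' rule, P(Bag A | red) = 9/26 / 111/208 = 24/37 ≈ 0.6486.

24/37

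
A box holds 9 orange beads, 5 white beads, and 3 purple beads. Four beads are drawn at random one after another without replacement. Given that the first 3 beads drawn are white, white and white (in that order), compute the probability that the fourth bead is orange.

After removing 3 white, the box has 9 orange out of 14 remaining.
P(fourth is orange | given) = 9/14 ≈ 0.6429.

9/14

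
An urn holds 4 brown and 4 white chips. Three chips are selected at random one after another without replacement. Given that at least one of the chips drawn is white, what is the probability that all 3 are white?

1/13

P(all 3 white) = C(4,3)/C(8,3) = 1/14; P(at least one white) = 1 − C(4,3)/C(8,3) = 13/14.
Since 'all 3 white' ⊆ 'at least one white', P(all 3 | at least one) = 1/14 / 13/14 = 1/13 ≈ 0.0769.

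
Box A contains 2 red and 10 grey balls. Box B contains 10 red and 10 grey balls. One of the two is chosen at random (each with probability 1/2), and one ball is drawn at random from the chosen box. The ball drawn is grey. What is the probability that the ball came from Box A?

5/8

P(grey | Box A) = 5/6; P(grey | Box B) = 1/2.
P(grey) = 1/2·5/6 + 1/2·1/2 = 2/3.
By Bayes' rule, P(Box A | grey) = 5/12 / 2/3 = 5/8 ≈ 0.6250.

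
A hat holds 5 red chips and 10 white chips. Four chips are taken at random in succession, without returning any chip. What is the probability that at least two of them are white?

12/13

Sum the hypergeometric tail for j = 2,…,4 white chips.
Favorable = C(10,2)·C(5,2) + C(10,3)·C(5,1) + C(10,4)·C(5,0) = 1260; total = C(15,4) = 1365.
P = 1260/1365 = 12/13 ≈ 0.9231.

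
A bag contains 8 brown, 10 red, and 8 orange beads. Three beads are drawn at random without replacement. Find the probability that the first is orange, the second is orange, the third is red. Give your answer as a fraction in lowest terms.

7/195

Multiply the conditional probability of each draw in order, without replacement, so each draw removes one from its color and from the total.
P = (8/26) · (7/25) · (10/24) = 7/195 ≈ 0.0359.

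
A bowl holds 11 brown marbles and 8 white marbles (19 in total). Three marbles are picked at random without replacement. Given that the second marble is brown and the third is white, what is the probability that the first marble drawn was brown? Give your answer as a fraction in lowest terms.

10/17

P(first=brown and the second marble is brown and the third is white) = (11/19)·(10/18)·(8/17) = 440/2907.
P(E) = Σ over first color = 440/2907 + 308/2907 = 44/171.
By Bayes, P(first=brown | E) = 440/2907 / 44/171 = 10/17 ≈ 0.5882.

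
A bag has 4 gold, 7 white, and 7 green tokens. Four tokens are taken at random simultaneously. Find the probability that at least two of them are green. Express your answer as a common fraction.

35/68

Sum the hypergeometric tail for j = 2,…,4 green tokens.
Favorable = C(7,2)·C(11,2) + C(7,3)·C(11,1) + C(7,4)·C(11,0) = 1575; total = C(18,4) = 3060.
P = 1575/3060 = 35/68 ≈ 0.5147.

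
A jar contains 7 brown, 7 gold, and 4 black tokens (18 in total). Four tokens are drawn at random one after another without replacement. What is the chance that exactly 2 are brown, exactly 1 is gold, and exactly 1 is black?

49/255

Unordered draws without replacement: count favorable combinations over C(18,4).
Favorable = C(7,2) · C(7,1) · C(4,1) = 588; total = C(18,4) = 3060.
P = 588/3060 = 49/255 ≈ 0.1922.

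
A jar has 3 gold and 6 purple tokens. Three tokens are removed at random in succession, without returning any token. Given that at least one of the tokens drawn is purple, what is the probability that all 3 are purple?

20/83

P(all 3 purple) = C(6,3)/C(9,3) = 5/21; P(at least one purple) = 1 − C(3,3)/C(9,3) = 83/84.
Since 'all 3 purple' ⊆ 'at least one purple', P(all 3 | at least one) = 5/21 / 83/84 = 20/83 ≈ 0.2410.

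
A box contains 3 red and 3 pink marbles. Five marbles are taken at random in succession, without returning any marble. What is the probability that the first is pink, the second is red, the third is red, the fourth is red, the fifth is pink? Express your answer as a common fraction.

1/20

Multiply the conditional probability of each draw in order, without replacement, so each draw removes one from its color and from the total.
P = (3/6) · (3/5) · (2/4) · (1/3) · (2/2) = 1/20 ≈ 0.0500.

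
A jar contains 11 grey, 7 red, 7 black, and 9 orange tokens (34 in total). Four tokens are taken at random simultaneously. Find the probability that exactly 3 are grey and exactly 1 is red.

Unordered draws without replacement: count favorable combinations over C(34,4).
Favorable = C(11,3) · C(7,1) · C(7,0) · C(9,0) = 1155; total = C(34,4) = 46376.
P = 1155/46376 = 105/4216 ≈ 0.0249.

105/4216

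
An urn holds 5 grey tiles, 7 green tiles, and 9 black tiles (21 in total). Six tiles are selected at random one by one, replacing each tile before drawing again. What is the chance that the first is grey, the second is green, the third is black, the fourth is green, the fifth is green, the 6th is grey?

25/27783

Multiply the conditional probability of each draw in order, with replacement (the composition resets each draw).
P = (5/21) · (7/21) · (9/21) · (7/21) · (7/21) · (5/21) = 25/27783 ≈ 0.0009.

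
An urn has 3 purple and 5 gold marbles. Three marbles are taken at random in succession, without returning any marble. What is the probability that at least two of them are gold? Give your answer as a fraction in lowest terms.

Sum the hypergeometric tail for j = 2,…,3 gold marbles.
Favorable = C(5,2)·C(3,1) + C(5,3)·C(3,0) = 40; total = C(8,3) = 56.
P = 40/56 = 5/7 ≈ 0.7143.

5/7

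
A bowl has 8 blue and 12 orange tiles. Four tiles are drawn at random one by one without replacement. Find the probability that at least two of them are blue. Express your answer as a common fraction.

518/969

Sum the hypergeometric tail for j = 2,…,4 blue tiles.
Favorable = C(8,2)·C(12,2) + C(8,3)·C(12,1) + C(8,4)·C(12,0) = 2590; total = C(20,4) = 4845.
P = 2590/4845 = 518/969 ≈ 0.5346.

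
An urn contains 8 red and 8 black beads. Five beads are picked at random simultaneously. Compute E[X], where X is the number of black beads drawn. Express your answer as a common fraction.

By linearity of expectation, E[X] = Σ P(draw i is black); by symmetry each draw (even without replacement) has P(black) = 8/16.
E[X] = 5 · 8/16 = 5/2 ≈ 2.5000.

5/2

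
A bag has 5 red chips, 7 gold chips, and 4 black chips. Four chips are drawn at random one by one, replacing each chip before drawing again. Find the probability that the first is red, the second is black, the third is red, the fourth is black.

Multiply the conditional probability of each draw in order, with replacement (the composition resets each draw).
P = (5/16) · (4/16) · (5/16) · (4/16) = 25/4096 ≈ 0.0061.

25/4096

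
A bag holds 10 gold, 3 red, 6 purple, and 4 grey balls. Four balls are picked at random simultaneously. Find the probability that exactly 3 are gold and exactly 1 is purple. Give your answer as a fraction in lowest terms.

Unordered draws without replacement: count favorable combinations over C(23,4).
Favorable = C(10,3) · C(3,0) · C(6,1) · C(4,0) = 720; total = C(23,4) = 8855.
P = 720/8855 = 144/1771 ≈ 0.0813.

144/1771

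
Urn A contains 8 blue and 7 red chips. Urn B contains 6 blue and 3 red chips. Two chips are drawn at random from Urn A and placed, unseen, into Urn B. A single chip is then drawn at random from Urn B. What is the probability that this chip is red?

59/165

Condition on how many of the transferred chips are red (from Urn A: 7 red of 15; then Urn B has 11 total).
  0 red: C(7,0)C(8,2)/C(15,2) = 4/15; then P = 3/11
  1 red: C(7,1)C(8,1)/C(15,2) = 8/15; then P = 4/11
  2 red: C(7,2)C(8,0)/C(15,2) = 1/5; then P = 5/11
P(red from Urn B) = 59/165 ≈ 0.3576.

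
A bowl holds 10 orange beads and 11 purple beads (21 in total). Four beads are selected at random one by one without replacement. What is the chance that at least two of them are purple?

99/133

Sum the hypergeometric tail for j = 2,…,4 purple beads.
Favorable = C(11,2)·C(10,2) + C(11,3)·C(10,1) + C(11,4)·C(10,0) = 4455; total = C(21,4) = 5985.
P = 4455/5985 = 99/133 ≈ 0.7444.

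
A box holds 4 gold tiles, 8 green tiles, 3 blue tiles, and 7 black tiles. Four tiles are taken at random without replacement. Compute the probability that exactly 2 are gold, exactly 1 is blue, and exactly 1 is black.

18/1045

Unordered draws without replacement: count favorable combinations over C(22,4).
Favorable = C(4,2) · C(8,0) · C(3,1) · C(7,1) = 126; total = C(22,4) = 7315.
P = 126/7315 = 18/1045 ≈ 0.0172.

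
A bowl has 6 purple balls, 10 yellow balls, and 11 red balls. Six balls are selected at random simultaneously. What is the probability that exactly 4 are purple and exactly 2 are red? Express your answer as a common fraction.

Unordered draws without replacement: count favorable combinations over C(27,6).
Favorable = C(6,4) · C(10,0) · C(11,2) = 825; total = C(27,6) = 296010.
P = 825/296010 = 5/1794 ≈ 0.0028.

5/1794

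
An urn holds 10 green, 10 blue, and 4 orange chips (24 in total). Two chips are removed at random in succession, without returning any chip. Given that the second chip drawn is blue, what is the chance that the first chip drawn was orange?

P(first=orange and the second chip drawn is blue) = (4/24)·(10/23) = 5/69.
P(the second chip drawn is blue) = Σ over first color = 25/138 + 15/92 + 5/69 = 5/12.
By Bayes, P(first=orange | the second chip drawn is blue) = 5/69 / 5/12 = 4/23 ≈ 0.1739.

4/23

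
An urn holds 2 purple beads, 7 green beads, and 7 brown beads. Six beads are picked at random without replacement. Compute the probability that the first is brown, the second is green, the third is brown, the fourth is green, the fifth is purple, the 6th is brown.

7/2288

Multiply the conditional probability of each draw in order, without replacement, so each draw removes one from its color and from the total.
P = (7/16) · (7/15) · (6/14) · (6/13) · (2/12) · (5/11) = 7/2288 ≈ 0.0031.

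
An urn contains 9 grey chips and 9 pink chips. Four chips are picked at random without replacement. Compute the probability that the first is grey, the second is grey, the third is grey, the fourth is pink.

Multiply the conditional probability of each draw in order, without replacement, so each draw removes one from its color and from the total.
P = (9/18) · (8/17) · (7/16) · (9/15) = 21/340 ≈ 0.0618.

21/340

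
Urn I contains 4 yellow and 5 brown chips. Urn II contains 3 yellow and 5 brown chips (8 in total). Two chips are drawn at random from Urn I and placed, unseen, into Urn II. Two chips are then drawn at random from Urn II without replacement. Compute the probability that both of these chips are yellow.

Condition on how many of the transferred chips are yellow (from Urn I: 4 yellow of 9; then Urn II has 10 total).
  0 yellow: C(4,0)C(5,2)/C(9,2) = 5/18; then P = C(3,2)/C(10,2) = 1/15
  1 yellow: C(4,1)C(5,1)/C(9,2) = 5/9; then P = C(4,2)/C(10,2) = 2/15
  2 yellow: C(4,2)C(5,0)/C(9,2) = 1/6; then P = C(5,2)/C(10,2) = 2/9
P(both yellow) = 7/54 ≈ 0.1296.

7/54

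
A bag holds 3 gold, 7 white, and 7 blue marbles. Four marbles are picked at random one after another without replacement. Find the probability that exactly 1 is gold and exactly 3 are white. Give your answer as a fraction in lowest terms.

Unordered draws without replacement: count favorable combinations over C(17,4).
Favorable = C(3,1) · C(7,3) · C(7,0) = 105; total = C(17,4) = 2380.
P = 105/2380 = 3/68 ≈ 0.0441.

3/68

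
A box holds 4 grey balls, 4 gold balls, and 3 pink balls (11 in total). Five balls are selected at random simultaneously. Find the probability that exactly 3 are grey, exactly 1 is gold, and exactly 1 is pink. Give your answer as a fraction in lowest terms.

Unordered draws without replacement: count favorable combinations over C(11,5).
Favorable = C(4,3) · C(4,1) · C(3,1) = 48; total = C(11,5) = 462.
P = 48/462 = 8/77 ≈ 0.1039.

8/77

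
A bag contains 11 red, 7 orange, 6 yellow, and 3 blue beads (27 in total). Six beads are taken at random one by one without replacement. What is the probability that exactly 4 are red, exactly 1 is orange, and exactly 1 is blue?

7/299

Unordered draws without replacement: count favorable combinations over C(27,6).
Favorable = C(11,4) · C(7,1) · C(6,0) · C(3,1) = 6930; total = C(27,6) = 296010.
P = 6930/296010 = 7/299 ≈ 0.0234.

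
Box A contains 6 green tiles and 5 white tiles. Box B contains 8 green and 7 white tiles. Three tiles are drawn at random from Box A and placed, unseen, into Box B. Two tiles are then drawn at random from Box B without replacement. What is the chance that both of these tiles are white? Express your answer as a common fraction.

Condition on how many of the transferred tiles are white (from Box A: 5 white of 11; then Box B has 18 total).
  0 white: C(5,0)C(6,3)/C(11,3) = 4/33; then P = C(7,2)/C(18,2) = 7/51
  1 white: C(5,1)C(6,2)/C(11,3) = 5/11; then P = C(8,2)/C(18,2) = 28/153
  2 white: C(5,2)C(6,1)/C(11,3) = 4/11; then P = C(9,2)/C(18,2) = 4/17
  3 white: C(5,3)C(6,0)/C(11,3) = 2/33; then P = C(10,2)/C(18,2) = 5/17
P(both white) = 38/187 ≈ 0.2032.

38/187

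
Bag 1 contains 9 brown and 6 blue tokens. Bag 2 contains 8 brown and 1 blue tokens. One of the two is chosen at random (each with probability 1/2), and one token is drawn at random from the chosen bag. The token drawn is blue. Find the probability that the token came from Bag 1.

P(blue | Bag 1) = 2/5; P(blue | Bag 2) = 1/9.
P(blue) = 1/2·2/5 + 1/2·1/9 = 23/90.
By Bayes' rule, P(Bag 1 | blue) = 1/5 / 23/90 = 18/23 ≈ 0.7826.

18/23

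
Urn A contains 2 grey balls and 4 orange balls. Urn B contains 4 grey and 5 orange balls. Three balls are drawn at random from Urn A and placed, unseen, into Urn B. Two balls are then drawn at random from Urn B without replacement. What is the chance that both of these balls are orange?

53/165

Condition on how many of the transferred balls are orange (from Urn A: 4 orange of 6; then Urn B has 12 total).
  1 orange: C(4,1)C(2,2)/C(6,3) = 1/5; then P = C(6,2)/C(12,2) = 5/22
  2 orange: C(4,2)C(2,1)/C(6,3) = 3/5; then P = C(7,2)/C(12,2) = 7/22
  3 orange: C(4,3)C(2,0)/C(6,3) = 1/5; then P = C(8,2)/C(12,2) = 14/33
P(both orange) = 53/165 ≈ 0.3212.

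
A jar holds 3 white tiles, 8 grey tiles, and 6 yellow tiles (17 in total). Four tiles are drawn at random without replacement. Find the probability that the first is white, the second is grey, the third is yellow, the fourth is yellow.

Multiply the conditional probability of each draw in order, without replacement, so each draw removes one from its color and from the total.
P = (3/17) · (8/16) · (6/15) · (5/14) = 3/238 ≈ 0.0126.

3/238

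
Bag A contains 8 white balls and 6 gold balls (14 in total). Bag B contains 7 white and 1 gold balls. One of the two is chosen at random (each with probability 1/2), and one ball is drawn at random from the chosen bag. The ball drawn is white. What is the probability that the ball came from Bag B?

P(white | Bag A) = 4/7; P(white | Bag B) = 7/8.
P(white) = 1/2·4/7 + 1/2·7/8 = 81/112.
By Bayes' rule, P(Bag B | white) = 7/16 / 81/112 = 49/81 ≈ 0.6049.

49/81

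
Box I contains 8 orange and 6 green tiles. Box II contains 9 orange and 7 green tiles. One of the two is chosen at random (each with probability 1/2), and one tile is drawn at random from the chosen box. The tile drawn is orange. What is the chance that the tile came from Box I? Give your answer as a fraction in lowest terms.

64/127

P(orange | Box I) = 4/7; P(orange | Box II) = 9/16.
P(orange) = 1/2·4/7 + 1/2·9/16 = 127/224.
By Bayes' rule, P(Box I | orange) = 2/7 / 127/224 = 64/127 ≈ 0.5039.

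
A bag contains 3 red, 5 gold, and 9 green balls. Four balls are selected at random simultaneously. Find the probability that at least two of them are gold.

157/476

Sum the hypergeometric tail for j = 2,…,4 gold balls.
Favorable = C(5,2)·C(12,2) + C(5,3)·C(12,1) + C(5,4)·C(12,0) = 785; total = C(17,4) = 2380.
P = 785/2380 = 157/476 ≈ 0.3298.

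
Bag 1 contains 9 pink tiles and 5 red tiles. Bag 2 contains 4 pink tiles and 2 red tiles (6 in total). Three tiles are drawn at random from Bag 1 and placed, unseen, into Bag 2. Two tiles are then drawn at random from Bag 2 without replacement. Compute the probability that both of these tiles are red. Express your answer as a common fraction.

79/819

Condition on how many of the transferred tiles are red (from Bag 1: 5 red of 14; then Bag 2 has 9 total).
  0 red: C(5,0)C(9,3)/C(14,3) = 3/13; then P = C(2,2)/C(9,2) = 1/36
  1 red: C(5,1)C(9,2)/C(14,3) = 45/91; then P = C(3,2)/C(9,2) = 1/12
  2 red: C(5,2)C(9,1)/C(14,3) = 45/182; then P = C(4,2)/C(9,2) = 1/6
  3 red: C(5,3)C(9,0)/C(14,3) = 5/182; then P = C(5,2)/C(9,2) = 5/18
P(both red) = 79/819 ≈ 0.0965.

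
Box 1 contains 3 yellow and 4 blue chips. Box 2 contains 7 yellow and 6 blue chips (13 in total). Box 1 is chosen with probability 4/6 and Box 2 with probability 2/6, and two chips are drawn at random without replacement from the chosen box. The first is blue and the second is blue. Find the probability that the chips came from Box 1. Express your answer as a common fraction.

P(E | Box 1) = 2/7; P(E | Box 2) = 5/26.
P(E) = 2/3·2/7 + 1/3·5/26 = 139/546.
By Bayes' rule, P(Box 1 | E) = 4/21 / 139/546 = 104/139 ≈ 0.7482.

104/139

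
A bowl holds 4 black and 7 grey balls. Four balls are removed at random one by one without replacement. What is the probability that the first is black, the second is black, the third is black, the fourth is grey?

7/330

Multiply the conditional probability of each draw in order, without replacement, so each draw removes one from its color and from the total.
P = (4/11) · (3/10) · (2/9) · (7/8) = 7/330 ≈ 0.0212.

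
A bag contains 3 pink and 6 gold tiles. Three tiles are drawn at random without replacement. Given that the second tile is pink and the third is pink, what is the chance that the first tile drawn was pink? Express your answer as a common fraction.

P(first=pink and the second tile is pink and the third is pink) = (3/9)·(2/8)·(1/7) = 1/84.
P(E) = Σ over first color = 1/84 + 1/14 = 1/12.
By Bayes, P(first=pink | E) = 1/84 / 1/12 = 1/7 ≈ 0.1429.

1/7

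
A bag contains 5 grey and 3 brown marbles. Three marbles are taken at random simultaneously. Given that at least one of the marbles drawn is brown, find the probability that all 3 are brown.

1/46

P(all 3 brown) = C(3,3)/C(8,3) = 1/56; P(at least one brown) = 1 − C(5,3)/C(8,3) = 23/28.
Since 'all 3 brown' ⊆ 'at least one brown', P(all 3 | at least one) = 1/56 / 23/28 = 1/46 ≈ 0.0217.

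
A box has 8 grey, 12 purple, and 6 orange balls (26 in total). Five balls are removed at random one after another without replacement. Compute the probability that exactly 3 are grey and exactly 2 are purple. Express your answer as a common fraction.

Unordered draws without replacement: count favorable combinations over C(26,5).
Favorable = C(8,3) · C(12,2) · C(6,0) = 3696; total = C(26,5) = 65780.
P = 3696/65780 = 84/1495 ≈ 0.0562.

84/1495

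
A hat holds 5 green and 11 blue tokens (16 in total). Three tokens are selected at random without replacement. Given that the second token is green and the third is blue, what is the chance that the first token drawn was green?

2/7

P(first=green and the second token is green and the third is blue) = (5/16)·(4/15)·(11/14) = 11/168.
P(E) = Σ over first color = 11/168 + 55/336 = 11/48.
By Bayes, P(first=green | E) = 11/168 / 11/48 = 2/7 ≈ 0.2857.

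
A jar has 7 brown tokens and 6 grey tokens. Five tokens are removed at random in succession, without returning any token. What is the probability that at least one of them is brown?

Use the complement: P(at least one brown) = 1 − P(no brown).
P(none) = C(6,5)/C(13,5) = 6/1287.
So P = 1 − 6/1287 = 427/429 ≈ 0.9953.

427/429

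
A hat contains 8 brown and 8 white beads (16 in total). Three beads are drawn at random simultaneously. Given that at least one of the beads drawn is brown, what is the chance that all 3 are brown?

1/9

P(all 3 brown) = C(8,3)/C(16,3) = 1/10; P(at least one brown) = 1 − C(8,3)/C(16,3) = 9/10.
Since 'all 3 brown' ⊆ 'at least one brown', P(all 3 | at least one) = 1/10 / 9/10 = 1/9 ≈ 0.1111.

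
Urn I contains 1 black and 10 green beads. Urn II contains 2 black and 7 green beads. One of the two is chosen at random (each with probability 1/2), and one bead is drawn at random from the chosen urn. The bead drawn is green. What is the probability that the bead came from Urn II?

77/167

P(green | Urn I) = 10/11; P(green | Urn II) = 7/9.
P(green) = 1/2·10/11 + 1/2·7/9 = 167/198.
By Bayes' rule, P(Urn II | green) = 7/18 / 167/198 = 77/167 ≈ 0.4611.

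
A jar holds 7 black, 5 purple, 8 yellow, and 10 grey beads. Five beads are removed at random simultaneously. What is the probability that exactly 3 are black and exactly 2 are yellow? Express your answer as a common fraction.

Unordered draws without replacement: count favorable combinations over C(30,5).
Favorable = C(7,3) · C(5,0) · C(8,2) · C(10,0) = 980; total = C(30,5) = 142506.
P = 980/142506 = 70/10179 ≈ 0.0069.

70/10179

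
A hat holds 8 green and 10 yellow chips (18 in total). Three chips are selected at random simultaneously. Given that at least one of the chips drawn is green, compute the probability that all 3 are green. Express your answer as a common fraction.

7/87

P(all 3 green) = C(8,3)/C(18,3) = 7/102; P(at least one green) = 1 − C(10,3)/C(18,3) = 29/34.
Since 'all 3 green' ⊆ 'at least one green', P(all 3 | at least one) = 7/102 / 29/34 = 7/87 ≈ 0.0805.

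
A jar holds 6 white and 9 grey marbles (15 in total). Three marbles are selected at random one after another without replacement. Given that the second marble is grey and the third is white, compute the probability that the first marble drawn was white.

5/13

P(first=white and the second marble is grey and the third is white) = (6/15)·(9/14)·(5/13) = 9/91.
P(E) = Σ over first color = 9/91 + 72/455 = 9/35.
By Bayes, P(first=white | E) = 9/91 / 9/35 = 5/13 ≈ 0.3846.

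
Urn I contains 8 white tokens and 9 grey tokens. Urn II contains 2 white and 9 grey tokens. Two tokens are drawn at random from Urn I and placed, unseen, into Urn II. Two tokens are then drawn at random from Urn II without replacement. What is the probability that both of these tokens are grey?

Condition on how many of the transferred tokens are grey (from Urn I: 9 grey of 17; then Urn II has 13 total).
  0 grey: C(9,0)C(8,2)/C(17,2) = 7/34; then P = C(9,2)/C(13,2) = 6/13
  1 grey: C(9,1)C(8,1)/C(17,2) = 9/17; then P = C(10,2)/C(13,2) = 15/26
  2 grey: C(9,2)C(8,0)/C(17,2) = 9/34; then P = C(11,2)/C(13,2) = 55/78
P(both grey) = 519/884 ≈ 0.5871.

519/884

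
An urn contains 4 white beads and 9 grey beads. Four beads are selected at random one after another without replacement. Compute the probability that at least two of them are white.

23/65

Sum the hypergeometric tail for j = 2,…,4 white beads.
Favorable = C(4,2)·C(9,2) + C(4,3)·C(9,1) + C(4,4)·C(9,0) = 253; total = C(13,4) = 715.
P = 253/715 = 23/65 ≈ 0.3538.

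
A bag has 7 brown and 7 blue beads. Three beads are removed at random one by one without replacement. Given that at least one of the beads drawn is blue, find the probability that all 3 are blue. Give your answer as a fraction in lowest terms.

5/47

P(all 3 blue) = C(7,3)/C(14,3) = 5/52; P(at least one blue) = 1 − C(7,3)/C(14,3) = 47/52.
Since 'all 3 blue' ⊆ 'at least one blue', P(all 3 | at least one) = 5/52 / 47/52 = 5/47 ≈ 0.1064.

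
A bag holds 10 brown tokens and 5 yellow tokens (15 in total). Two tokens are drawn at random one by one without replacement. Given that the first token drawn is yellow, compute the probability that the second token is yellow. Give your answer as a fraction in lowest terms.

After removing 1 yellow, the bag has 4 yellow out of 14 remaining.
P(second is yellow | given) = 4/14 = 2/7 ≈ 0.2857.

2/7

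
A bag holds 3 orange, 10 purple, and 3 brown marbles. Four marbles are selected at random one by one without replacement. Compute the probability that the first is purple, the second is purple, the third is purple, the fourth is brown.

Multiply the conditional probability of each draw in order, without replacement, so each draw removes one from its color and from the total.
P = (10/16) · (9/15) · (8/14) · (3/13) = 9/182 ≈ 0.0495.

9/182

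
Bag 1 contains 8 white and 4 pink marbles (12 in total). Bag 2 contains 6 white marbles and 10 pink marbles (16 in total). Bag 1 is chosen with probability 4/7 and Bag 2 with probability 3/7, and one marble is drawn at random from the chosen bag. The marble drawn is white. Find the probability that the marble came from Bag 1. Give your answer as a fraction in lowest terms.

P(white | Bag 1) = 2/3; P(white | Bag 2) = 3/8.
P(white) = 4/7·2/3 + 3/7·3/8 = 13/24.
By Bayes' rule, P(Bag 1 | white) = 8/21 / 13/24 = 64/91 ≈ 0.7033.

64/91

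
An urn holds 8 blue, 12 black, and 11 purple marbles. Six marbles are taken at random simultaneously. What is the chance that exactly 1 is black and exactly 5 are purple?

88/11687

Unordered draws without replacement: count favorable combinations over C(31,6).
Favorable = C(8,0) · C(12,1) · C(11,5) = 5544; total = C(31,6) = 736281.
P = 5544/736281 = 88/11687 ≈ 0.0075.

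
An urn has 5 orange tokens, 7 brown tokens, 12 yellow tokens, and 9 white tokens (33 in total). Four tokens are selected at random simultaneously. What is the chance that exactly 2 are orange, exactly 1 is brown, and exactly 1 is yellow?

Unordered draws without replacement: count favorable combinations over C(33,4).
Favorable = C(5,2) · C(7,1) · C(12,1) · C(9,0) = 840; total = C(33,4) = 40920.
P = 840/40920 = 7/341 ≈ 0.0205.

7/341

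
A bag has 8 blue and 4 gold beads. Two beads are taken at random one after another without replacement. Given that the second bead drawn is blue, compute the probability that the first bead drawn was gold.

P(first=gold and the second bead drawn is blue) = (4/12)·(8/11) = 8/33.
P(the second bead drawn is blue) = Σ over first color = 14/33 + 8/33 = 2/3.
By Bayes, P(first=gold | the second bead drawn is blue) = 8/33 / 2/3 = 4/11 ≈ 0.3636.

4/11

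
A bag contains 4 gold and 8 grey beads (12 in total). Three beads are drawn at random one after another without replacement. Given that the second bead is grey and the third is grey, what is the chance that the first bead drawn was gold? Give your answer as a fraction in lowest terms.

2/5

P(first=gold and the second bead is grey and the third is grey) = (4/12)·(8/11)·(7/10) = 28/165.
P(E) = Σ over first color = 28/165 + 14/55 = 14/33.
By Bayes, P(first=gold | E) = 28/165 / 14/33 = 2/5 ≈ 0.4000.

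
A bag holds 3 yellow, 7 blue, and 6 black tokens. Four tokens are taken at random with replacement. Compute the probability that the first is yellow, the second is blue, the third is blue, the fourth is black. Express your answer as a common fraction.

441/32768

Multiply the conditional probability of each draw in order, with replacement (the composition resets each draw).
P = (3/16) · (7/16) · (7/16) · (6/16) = 441/32768 ≈ 0.0135.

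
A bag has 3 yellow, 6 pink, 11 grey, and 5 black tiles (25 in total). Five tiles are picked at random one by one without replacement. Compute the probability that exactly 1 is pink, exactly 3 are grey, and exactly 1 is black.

Unordered draws without replacement: count favorable combinations over C(25,5).
Favorable = C(3,0) · C(6,1) · C(11,3) · C(5,1) = 4950; total = C(25,5) = 53130.
P = 4950/53130 = 15/161 ≈ 0.0932.

15/161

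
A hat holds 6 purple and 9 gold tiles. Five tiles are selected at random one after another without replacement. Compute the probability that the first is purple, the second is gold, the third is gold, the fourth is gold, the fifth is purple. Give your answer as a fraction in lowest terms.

6/143

Multiply the conditional probability of each draw in order, without replacement, so each draw removes one from its color and from the total.
P = (6/15) · (9/14) · (8/13) · (7/12) · (5/11) = 6/143 ≈ 0.0420.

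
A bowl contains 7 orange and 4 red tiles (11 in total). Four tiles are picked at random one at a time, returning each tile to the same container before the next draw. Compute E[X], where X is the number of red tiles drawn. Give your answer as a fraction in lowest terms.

By linearity of expectation, E[X] = Σ P(draw i is red); each independent draw has P(red) = 4/11.
E[X] = 4 · 4/11 = 16/11 ≈ 1.4545.

16/11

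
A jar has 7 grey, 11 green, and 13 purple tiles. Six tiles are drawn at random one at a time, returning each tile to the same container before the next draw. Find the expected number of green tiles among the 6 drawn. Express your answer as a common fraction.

By linearity of expectation, E[X] = Σ P(draw i is green); each independent draw has P(green) = 11/31.
E[X] = 6 · 11/31 = 66/31 ≈ 2.1290.

66/31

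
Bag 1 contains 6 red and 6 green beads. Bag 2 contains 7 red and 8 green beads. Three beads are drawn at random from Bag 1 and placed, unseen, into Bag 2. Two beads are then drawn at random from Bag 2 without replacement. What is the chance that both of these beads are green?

Condition on how many of the transferred beads are green (from Bag 1: 6 green of 12; then Bag 2 has 18 total).
  0 green: C(6,0)C(6,3)/C(12,3) = 1/11; then P = C(8,2)/C(18,2) = 28/153
  1 green: C(6,1)C(6,2)/C(12,3) = 9/22; then P = C(9,2)/C(18,2) = 4/17
  2 green: C(6,2)C(6,1)/C(12,3) = 9/22; then P = C(10,2)/C(18,2) = 5/17
  3 green: C(6,3)C(6,0)/C(12,3) = 1/11; then P = C(11,2)/C(18,2) = 55/153
P(both green) = 895/3366 ≈ 0.2659.

895/3366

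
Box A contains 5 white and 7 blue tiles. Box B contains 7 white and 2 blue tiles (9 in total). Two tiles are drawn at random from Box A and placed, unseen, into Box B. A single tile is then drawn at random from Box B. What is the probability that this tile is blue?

19/66

Condition on how many of the transferred tiles are blue (from Box A: 7 blue of 12; then Box B has 11 total).
  0 blue: C(7,0)C(5,2)/C(12,2) = 5/33; then P = 2/11
  1 blue: C(7,1)C(5,1)/C(12,2) = 35/66; then P = 3/11
  2 blue: C(7,2)C(5,0)/C(12,2) = 7/22; then P = 4/11
P(blue from Box B) = 19/66 ≈ 0.2879.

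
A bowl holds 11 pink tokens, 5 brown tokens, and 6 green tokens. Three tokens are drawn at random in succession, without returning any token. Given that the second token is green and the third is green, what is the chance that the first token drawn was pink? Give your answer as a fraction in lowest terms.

11/20

P(first=pink and the second token is green and the third is green) = (11/22)·(6/21)·(5/20) = 1/28.
P(E) = Σ over first color = 1/28 + 5/308 + 1/77 = 5/77.
By Bayes, P(first=pink | E) = 1/28 / 5/77 = 11/20 ≈ 0.5500.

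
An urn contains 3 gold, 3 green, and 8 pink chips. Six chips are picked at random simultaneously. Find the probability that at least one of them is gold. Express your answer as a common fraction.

Use the complement: P(at least one gold) = 1 − P(no gold).
P(none) = C(11,6)/C(14,6) = 462/3003.
So P = 1 − 462/3003 = 11/13 ≈ 0.8462.

11/13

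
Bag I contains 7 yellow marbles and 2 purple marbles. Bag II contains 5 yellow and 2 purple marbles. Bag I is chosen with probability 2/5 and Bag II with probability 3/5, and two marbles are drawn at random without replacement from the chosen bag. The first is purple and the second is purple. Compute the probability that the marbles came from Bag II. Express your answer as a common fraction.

18/25

P(E | Bag I) = 1/36; P(E | Bag II) = 1/21.
P(E) = 2/5·1/36 + 3/5·1/21 = 5/126.
By Bayes' rule, P(Bag II | E) = 1/35 / 5/126 = 18/25 ≈ 0.7200.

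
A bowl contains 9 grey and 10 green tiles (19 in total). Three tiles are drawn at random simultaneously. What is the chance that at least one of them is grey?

Use the complement: P(at least one grey) = 1 − P(no grey).
P(none) = C(10,3)/C(19,3) = 120/969.
So P = 1 − 120/969 = 283/323 ≈ 0.8762.

283/323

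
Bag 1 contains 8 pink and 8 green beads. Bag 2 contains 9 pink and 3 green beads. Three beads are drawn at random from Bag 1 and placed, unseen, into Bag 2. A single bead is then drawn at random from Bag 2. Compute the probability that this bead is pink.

Condition on how many of the transferred beads are pink (from Bag 1: 8 pink of 16; then Bag 2 has 15 total).
  0 pink: C(8,0)C(8,3)/C(16,3) = 1/10; then P = 9/15
  1 pink: C(8,1)C(8,2)/C(16,3) = 2/5; then P = 10/15
  2 pink: C(8,2)C(8,1)/C(16,3) = 2/5; then P = 11/15
  3 pink: C(8,3)C(8,0)/C(16,3) = 1/10; then P = 12/15
P(pink from Bag 2) = 7/10 ≈ 0.7000.

7/10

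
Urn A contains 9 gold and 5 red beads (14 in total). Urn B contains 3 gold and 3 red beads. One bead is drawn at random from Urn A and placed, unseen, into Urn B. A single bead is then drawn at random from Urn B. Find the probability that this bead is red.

Condition on how many of the transferred beads are red (from Urn A: 5 red of 14; then Urn B has 7 total).
  0 red: C(5,0)C(9,1)/C(14,1) = 9/14; then P = 3/7
  1 red: C(5,1)C(9,0)/C(14,1) = 5/14; then P = 4/7
P(red from Urn B) = 47/98 ≈ 0.4796.

47/98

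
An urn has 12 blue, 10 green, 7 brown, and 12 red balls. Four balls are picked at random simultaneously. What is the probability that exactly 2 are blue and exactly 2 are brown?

693/50635

Unordered draws without replacement: count favorable combinations over C(41,4).
Favorable = C(12,2) · C(10,0) · C(7,2) · C(12,0) = 1386; total = C(41,4) = 101270.
P = 1386/101270 = 693/50635 ≈ 0.0137.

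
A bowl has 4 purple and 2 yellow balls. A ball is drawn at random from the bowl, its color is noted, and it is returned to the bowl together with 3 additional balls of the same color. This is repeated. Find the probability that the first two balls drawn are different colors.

8/27

Either purple then yellow, or yellow then purple; after the first draw the total is 9.
P = (4/6)·(2/9) + (2/6)·(4/9) = 8/27 ≈ 0.2963.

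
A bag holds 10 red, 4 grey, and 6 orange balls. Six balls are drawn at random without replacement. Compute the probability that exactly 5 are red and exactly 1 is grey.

42/1615

Unordered draws without replacement: count favorable combinations over C(20,6).
Favorable = C(10,5) · C(4,1) · C(6,0) = 1008; total = C(20,6) = 38760.
P = 1008/38760 = 42/1615 ≈ 0.0260.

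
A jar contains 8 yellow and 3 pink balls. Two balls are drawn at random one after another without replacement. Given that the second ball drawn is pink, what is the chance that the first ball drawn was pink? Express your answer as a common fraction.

P(first=pink and the second ball drawn is pink) = (3/11)·(2/10) = 3/55.
P(the second ball drawn is pink) = Σ over first color = 12/55 + 3/55 = 3/11.
By Bayes, P(first=pink | the second ball drawn is pink) = 3/55 / 3/11 = 1/5 ≈ 0.2000.

1/5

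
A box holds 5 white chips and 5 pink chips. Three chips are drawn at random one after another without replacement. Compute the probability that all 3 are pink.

Unordered draws without replacement: count favorable combinations over C(10,3).
Favorable = C(5,0) · C(5,3) = 10; total = C(10,3) = 120.
P = 10/120 = 1/12 ≈ 0.0833.

1/12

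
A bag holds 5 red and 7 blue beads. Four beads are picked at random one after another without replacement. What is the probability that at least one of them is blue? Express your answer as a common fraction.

98/99

Use the complement: P(at least one blue) = 1 − P(no blue).
P(none) = C(5,4)/C(12,4) = 5/495.
So P = 1 − 5/495 = 98/99 ≈ 0.9899.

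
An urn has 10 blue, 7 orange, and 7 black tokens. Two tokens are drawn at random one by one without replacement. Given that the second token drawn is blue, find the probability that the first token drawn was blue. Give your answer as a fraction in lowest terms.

P(first=blue and the second token drawn is blue) = (10/24)·(9/23) = 15/92.
P(the second token drawn is blue) = Σ over first color = 15/92 + 35/276 + 35/276 = 5/12.
By Bayes, P(first=blue | the second token drawn is blue) = 15/92 / 5/12 = 9/23 ≈ 0.3913.

9/23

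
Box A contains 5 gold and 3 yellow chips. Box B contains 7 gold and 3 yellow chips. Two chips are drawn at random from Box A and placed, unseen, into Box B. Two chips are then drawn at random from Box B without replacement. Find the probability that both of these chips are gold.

281/616

Condition on how many of the transferred chips are gold (from Box A: 5 gold of 8; then Box B has 12 total).
  0 gold: C(5,0)C(3,2)/C(8,2) = 3/28; then P = C(7,2)/C(12,2) = 7/22
  1 gold: C(5,1)C(3,1)/C(8,2) = 15/28; then P = C(8,2)/C(12,2) = 14/33
  2 gold: C(5,2)C(3,0)/C(8,2) = 5/14; then P = C(9,2)/C(12,2) = 6/11
P(both gold) = 281/616 ≈ 0.4562.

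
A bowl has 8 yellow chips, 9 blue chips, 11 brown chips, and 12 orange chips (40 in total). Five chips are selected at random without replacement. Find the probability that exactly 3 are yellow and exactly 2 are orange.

Unordered draws without replacement: count favorable combinations over C(40,5).
Favorable = C(8,3) · C(9,0) · C(11,0) · C(12,2) = 3696; total = C(40,5) = 658008.
P = 3696/658008 = 154/27417 ≈ 0.0056.

154/27417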